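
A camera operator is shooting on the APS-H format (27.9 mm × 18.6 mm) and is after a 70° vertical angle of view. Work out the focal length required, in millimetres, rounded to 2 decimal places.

From α = 2·arctan(h/2f) we get f = h / (2·tan(α/2)).
With h = 18.6 mm and α/2 = 35°, tan(α/2) ≈ 0.70021, so f ≈ 18.6 / 1.40042 ≈ 13.2818 mm.

13.28 mm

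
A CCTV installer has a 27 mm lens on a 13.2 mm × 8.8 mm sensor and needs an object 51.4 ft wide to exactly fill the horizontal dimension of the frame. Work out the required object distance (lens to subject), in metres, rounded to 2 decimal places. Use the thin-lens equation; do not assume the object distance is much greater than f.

W: 51.4 ft × 304.8 mm/ft = 15666.72 mm.
Magnification m = w/W = dᵢ/dₒ; combined with 1/f = 1/dₒ + 1/dᵢ this gives dₒ = f·(1 + W/w).
dₒ = 27 mm × (1 + 15666.7/13.2) = 27 × 1187.8727 ≈ 32072.563 mm = 32.0726 m.

32.07 m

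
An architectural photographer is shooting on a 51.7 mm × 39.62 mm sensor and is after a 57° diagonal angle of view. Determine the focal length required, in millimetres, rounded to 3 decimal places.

Sensor diagonal = √(51.7² + 39.62²) = √4242.6344 ≈ 65.1355 mm.
From α = 2·arctan(d/2f) we get f = d / (2·tan(α/2)).
With d = 65.1355 mm and α/2 = 28.5°, tan(α/2) ≈ 0.54296, so f ≈ 65.1355 / 1.08591 ≈ 59.9823 mm.

59.982 mm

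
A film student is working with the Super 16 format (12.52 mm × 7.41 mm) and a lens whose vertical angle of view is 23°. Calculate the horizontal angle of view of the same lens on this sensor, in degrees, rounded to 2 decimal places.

37.94°

From the vertical AOV: f = 7.41 / (2·tan(11.5°)) = 7.41 / 0.40690 ≈ 18.2107 mm.
Horizontal AOV = 2·arctan(12.52 / (2 × 18.2107)) = 2·arctan(0.34375) ≈ 37.9413°.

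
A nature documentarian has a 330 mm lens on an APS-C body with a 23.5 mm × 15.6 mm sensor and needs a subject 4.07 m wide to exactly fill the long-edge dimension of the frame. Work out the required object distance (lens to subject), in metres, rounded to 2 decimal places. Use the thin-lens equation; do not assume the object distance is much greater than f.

57.48 m

W: 4.07 m = 4070 mm.
Magnification m = w/W = dᵢ/dₒ; combined with 1/f = 1/dₒ + 1/dᵢ this gives dₒ = f·(1 + W/w).
dₒ = 330 mm × (1 + 4070/23.5) = 330 × 174.1915 ≈ 57483.191 mm = 57.4832 m.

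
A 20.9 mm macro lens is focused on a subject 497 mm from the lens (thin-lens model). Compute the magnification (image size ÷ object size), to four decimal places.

Thin lens: 1/f = 1/dₒ + 1/dᵢ → 1/dᵢ = 1/20.9 − 1/497 = 0.0458348 mm⁻¹, so dᵢ ≈ 21.8175 mm.
Magnification m = dᵢ/dₒ = 21.8175/497 ≈ 0.04390.

0.0439×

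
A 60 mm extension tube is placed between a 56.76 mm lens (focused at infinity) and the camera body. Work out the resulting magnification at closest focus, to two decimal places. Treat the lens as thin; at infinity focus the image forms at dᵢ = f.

1.06×

The tube moves the image plane from f to f + e, so dᵢ = 56.76 + 60 = 116.76 mm. Focus is achieved when 1/f = 1/dₒ + 1/dᵢ, giving dₒ = 1/(1/f − 1/(f+e)).
Magnification m = dᵢ/dₒ = (f+e)·(1/f − 1/(f+e)) = e/f = 60/56.76 ≈ 1.0571.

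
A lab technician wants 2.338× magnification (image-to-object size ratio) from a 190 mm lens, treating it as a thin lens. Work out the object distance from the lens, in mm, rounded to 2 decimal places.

271.27 mm

With m = dᵢ/dₒ and 1/f = 1/dₒ + 1/dᵢ, substituting dᵢ = m·dₒ gives 1/f = (1 + 1/m)/dₒ, hence dₒ = f·(1 + 1/m).
dₒ = 190 × (1 + 1/2.338) = 190 × 1.42772 ≈ 271.266 mm.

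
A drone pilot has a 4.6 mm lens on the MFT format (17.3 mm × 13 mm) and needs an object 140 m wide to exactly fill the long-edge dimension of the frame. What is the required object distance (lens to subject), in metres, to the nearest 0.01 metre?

W: 140 m = 140000 mm.
Magnification m = w/W = dᵢ/dₒ; combined with 1/f = 1/dₒ + 1/dᵢ this gives dₒ = f·(1 + W/w).
dₒ = 4.6 mm × (1 + 140000/17.3) = 4.6 × 8093.4855 ≈ 37230.034 mm = 37.23 m.

37.23 m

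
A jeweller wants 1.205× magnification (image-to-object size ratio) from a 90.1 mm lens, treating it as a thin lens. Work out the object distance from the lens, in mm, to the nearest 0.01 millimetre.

With m = dᵢ/dₒ and 1/f = 1/dₒ + 1/dᵢ, substituting dᵢ = m·dₒ gives 1/f = (1 + 1/m)/dₒ, hence dₒ = f·(1 + 1/m).
dₒ = 90.1 × (1 + 1/1.205) = 90.1 × 1.82988 ≈ 164.872 mm.

164.87 mm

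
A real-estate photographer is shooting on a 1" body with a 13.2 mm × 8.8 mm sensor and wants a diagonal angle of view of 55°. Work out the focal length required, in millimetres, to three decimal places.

Sensor diagonal = √(13.2² + 8.8²) = √251.6800 ≈ 15.8644 mm.
From α = 2·arctan(d/2f) we get f = d / (2·tan(α/2)).
With d = 15.8644 mm and α/2 = 27.5°, tan(α/2) ≈ 0.52057, so f ≈ 15.8644 / 1.04113 ≈ 15.2376 mm.

15.238 mm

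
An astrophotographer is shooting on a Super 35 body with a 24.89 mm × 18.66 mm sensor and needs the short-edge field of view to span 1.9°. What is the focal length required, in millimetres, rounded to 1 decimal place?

562.7 mm

From α = 2·arctan(h/2f) we get f = h / (2·tan(α/2)).
With h = 18.66 mm and α/2 = 0.95°, tan(α/2) ≈ 0.01658, so f ≈ 18.66 / 0.03316 ≈ 562.6533 mm.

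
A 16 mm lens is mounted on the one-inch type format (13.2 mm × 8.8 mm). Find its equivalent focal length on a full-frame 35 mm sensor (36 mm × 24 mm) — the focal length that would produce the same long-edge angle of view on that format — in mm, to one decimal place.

43.6 mm

Equal angle of view means equal width/f ratio, so f₂ = f₁ · (width₂/width₁) = 16 × 36/13.2.
f₂ = 16 × 2.72727 ≈ 43.636 mm.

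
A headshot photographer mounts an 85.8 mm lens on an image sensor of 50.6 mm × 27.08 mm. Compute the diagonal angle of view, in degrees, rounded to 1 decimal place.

37.0°

Sensor diagonal = √(50.6² + 27.08²) = √3293.6864 ≈ 57.3906 mm.
Angle of view α = 2·arctan(d/2f) with d = 57.3906 mm and f = 85.8 mm.
d/2f = 0.33444; arctan(0.33444) ≈ 18.4922°, so α ≈ 36.9844°.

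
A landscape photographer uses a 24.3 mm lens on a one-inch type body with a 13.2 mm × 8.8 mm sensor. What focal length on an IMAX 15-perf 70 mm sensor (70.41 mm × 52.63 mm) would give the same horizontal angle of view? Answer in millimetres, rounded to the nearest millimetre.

130 mm

Equal angle of view means equal width/f ratio, so f₂ = f₁ · (width₂/width₁) = 24.3 × 70.41/13.2.
f₂ = 24.3 × 5.33409 ≈ 129.618 mm.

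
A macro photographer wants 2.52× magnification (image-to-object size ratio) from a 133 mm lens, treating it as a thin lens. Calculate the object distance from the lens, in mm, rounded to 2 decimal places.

With m = dᵢ/dₒ and 1/f = 1/dₒ + 1/dᵢ, substituting dᵢ = m·dₒ gives 1/f = (1 + 1/m)/dₒ, hence dₒ = f·(1 + 1/m).
dₒ = 133 × (1 + 1/2.52) = 133 × 1.39683 ≈ 185.778 mm.

185.78 mm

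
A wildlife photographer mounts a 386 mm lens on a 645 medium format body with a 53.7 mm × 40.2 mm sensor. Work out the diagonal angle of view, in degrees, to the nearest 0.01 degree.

Sensor diagonal = √(53.7² + 40.2²) = √4499.7300 ≈ 67.0800 mm.
Angle of view α = 2·arctan(d/2f) with d = 67.0800 mm and f = 386 mm.
d/2f = 0.08689; arctan(0.08689) ≈ 4.9660°, so α ≈ 9.9321°.

9.93°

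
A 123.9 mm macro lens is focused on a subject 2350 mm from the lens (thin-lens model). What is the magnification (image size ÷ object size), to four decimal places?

0.0557×

Thin lens: 1/f = 1/dₒ + 1/dᵢ → 1/dᵢ = 1/123.9 − 1/2350 = 0.0076455 mm⁻¹, so dᵢ ≈ 130.7960 mm.
Magnification m = dᵢ/dₒ = 130.7960/2350 ≈ 0.05566.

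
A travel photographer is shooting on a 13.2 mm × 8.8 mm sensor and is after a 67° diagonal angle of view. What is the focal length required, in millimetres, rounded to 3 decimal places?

Sensor diagonal = √(13.2² + 8.8²) = √251.6800 ≈ 15.8644 mm.
From α = 2·arctan(d/2f) we get f = d / (2·tan(α/2)).
With d = 15.8644 mm and α/2 = 33.5°, tan(α/2) ≈ 0.66189, so f ≈ 15.8644 / 1.32377 ≈ 11.9843 mm.

11.984 mm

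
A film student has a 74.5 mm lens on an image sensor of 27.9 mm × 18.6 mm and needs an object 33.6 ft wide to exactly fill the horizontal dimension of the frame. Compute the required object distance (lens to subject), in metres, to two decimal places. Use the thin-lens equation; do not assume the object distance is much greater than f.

W: 33.6 ft × 304.8 mm/ft = 10241.28 mm.
Magnification m = w/W = dᵢ/dₒ; combined with 1/f = 1/dₒ + 1/dᵢ this gives dₒ = f·(1 + W/w).
dₒ = 74.5 mm × (1 + 10241.3/27.9) = 74.5 × 368.0710 ≈ 27421.286 mm = 27.4213 m.

27.42 m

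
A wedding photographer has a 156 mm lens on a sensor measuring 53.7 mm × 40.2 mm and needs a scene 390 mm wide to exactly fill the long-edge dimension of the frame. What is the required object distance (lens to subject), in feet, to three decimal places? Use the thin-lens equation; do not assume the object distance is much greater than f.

Magnification m = w/W = dᵢ/dₒ; combined with 1/f = 1/dₒ + 1/dᵢ this gives dₒ = f·(1 + W/w).
dₒ = 156 mm × (1 + 390/53.7) = 156 × 8.2626 ≈ 1288.961 mm = 1288.961/304.8 ft = 4.22887 ft.

4.229 ft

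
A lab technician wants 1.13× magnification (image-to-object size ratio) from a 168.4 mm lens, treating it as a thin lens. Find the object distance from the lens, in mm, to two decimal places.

317.43 mm

With m = dᵢ/dₒ and 1/f = 1/dₒ + 1/dᵢ, substituting dᵢ = m·dₒ gives 1/f = (1 + 1/m)/dₒ, hence dₒ = f·(1 + 1/m).
dₒ = 168.4 × (1 + 1/1.13) = 168.4 × 1.88496 ≈ 317.427 mm.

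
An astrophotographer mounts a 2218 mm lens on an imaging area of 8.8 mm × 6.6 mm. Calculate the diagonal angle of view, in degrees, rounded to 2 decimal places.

0.28°

Sensor diagonal = √(8.8² + 6.6²) = √121.0000 ≈ 11.0000 mm.
Angle of view α = 2·arctan(d/2f) with d = 11.0000 mm and f = 2218 mm.
d/2f = 0.00248; arctan(0.00248) ≈ 0.1421°, so α ≈ 0.2842°.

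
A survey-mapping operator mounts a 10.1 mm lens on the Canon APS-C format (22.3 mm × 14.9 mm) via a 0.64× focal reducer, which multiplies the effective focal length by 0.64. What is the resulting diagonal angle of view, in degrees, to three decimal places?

Effective focal length f = 10.1 × 0.64 = 6.464 mm.
Sensor diagonal = √(22.3² + 14.9²) = √719.3000 ≈ 26.8198 mm.
α = 2·arctan(26.820 / (2 × 6.464)) = 2·arctan(2.07455) ≈ 128.5288°.

128.529°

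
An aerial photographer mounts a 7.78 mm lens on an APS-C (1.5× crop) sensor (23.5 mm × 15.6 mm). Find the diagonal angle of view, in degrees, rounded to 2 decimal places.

122.23°

Sensor diagonal = √(23.5² + 15.6²) = √795.6100 ≈ 28.2066 mm.
Angle of view α = 2·arctan(d/2f) with d = 28.2066 mm and f = 7.78 mm.
d/2f = 1.81276; arctan(1.81276) ≈ 61.1169°, so α ≈ 122.2338°.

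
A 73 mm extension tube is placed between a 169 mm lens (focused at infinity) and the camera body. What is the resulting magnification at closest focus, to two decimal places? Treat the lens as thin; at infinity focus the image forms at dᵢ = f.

0.43×

The tube moves the image plane from f to f + e, so dᵢ = 169 + 73 = 242 mm. Focus is achieved when 1/f = 1/dₒ + 1/dᵢ, giving dₒ = 1/(1/f − 1/(f+e)).
Magnification m = dᵢ/dₒ = (f+e)·(1/f − 1/(f+e)) = e/f = 73/169 ≈ 0.4320.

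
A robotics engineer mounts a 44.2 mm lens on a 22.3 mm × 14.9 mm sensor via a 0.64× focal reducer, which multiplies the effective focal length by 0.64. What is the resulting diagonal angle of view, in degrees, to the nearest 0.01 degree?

50.73°

Effective focal length f = 44.2 × 0.64 = 28.288 mm.
Sensor diagonal = √(22.3² + 14.9²) = √719.3000 ≈ 26.8198 mm.
α = 2·arctan(26.820 / (2 × 28.288)) = 2·arctan(0.47405) ≈ 50.7264°.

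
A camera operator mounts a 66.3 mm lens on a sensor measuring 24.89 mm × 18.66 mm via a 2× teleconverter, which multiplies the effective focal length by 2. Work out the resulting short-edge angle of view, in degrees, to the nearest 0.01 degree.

Effective focal length f = 66.3 × 2 = 132.6 mm.
α = 2·arctan(18.66 / (2 × 132.6)) = 2·arctan(0.07036) ≈ 8.0496°.

8.05°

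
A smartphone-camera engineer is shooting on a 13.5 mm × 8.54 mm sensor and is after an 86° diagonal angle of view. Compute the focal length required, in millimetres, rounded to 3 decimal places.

Sensor diagonal = √(13.5² + 8.54²) = √255.1816 ≈ 15.9744 mm.
From α = 2·arctan(d/2f) we get f = d / (2·tan(α/2)).
With d = 15.9744 mm and α/2 = 43°, tan(α/2) ≈ 0.93252, so f ≈ 15.9744 / 1.86503 ≈ 8.5652 mm.

8.565 mm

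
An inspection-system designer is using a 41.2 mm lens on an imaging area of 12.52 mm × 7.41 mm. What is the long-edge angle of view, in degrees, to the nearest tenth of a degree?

17.3°

Angle of view α = 2·arctan(w/2f) with w = 12.52 mm and f = 41.2 mm.
w/2f = 0.15194; arctan(0.15194) ≈ 8.6395°, so α ≈ 17.2791°.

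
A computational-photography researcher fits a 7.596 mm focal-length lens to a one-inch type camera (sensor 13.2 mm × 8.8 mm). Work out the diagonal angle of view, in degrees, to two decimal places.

92.48°

Sensor diagonal = √(13.2² + 8.8²) = √251.6800 ≈ 15.8644 mm.
Angle of view α = 2·arctan(d/2f) with d = 15.8644 mm and f = 7.596 mm.
d/2f = 1.04426; arctan(1.04426) ≈ 46.2404°, so α ≈ 92.4807°.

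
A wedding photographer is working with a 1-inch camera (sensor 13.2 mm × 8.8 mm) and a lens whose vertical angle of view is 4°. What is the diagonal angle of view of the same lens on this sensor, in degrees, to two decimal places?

From the vertical AOV: f = 8.8 / (2·tan(2°)) = 8.8 / 0.06984 ≈ 125.9995 mm.
Sensor diagonal = √(13.2² + 8.8²) = √251.6800 ≈ 15.8644 mm.
Diagonal AOV = 2·arctan(15.8644 / (2 × 125.9995)) = 2·arctan(0.06295) ≈ 7.2045°.

7.20°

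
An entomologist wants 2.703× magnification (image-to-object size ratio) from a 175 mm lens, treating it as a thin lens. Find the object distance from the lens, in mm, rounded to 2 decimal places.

239.74 mm

With m = dᵢ/dₒ and 1/f = 1/dₒ + 1/dᵢ, substituting dᵢ = m·dₒ gives 1/f = (1 + 1/m)/dₒ, hence dₒ = f·(1 + 1/m).
dₒ = 175 × (1 + 1/2.703) = 175 × 1.36996 ≈ 239.743 mm.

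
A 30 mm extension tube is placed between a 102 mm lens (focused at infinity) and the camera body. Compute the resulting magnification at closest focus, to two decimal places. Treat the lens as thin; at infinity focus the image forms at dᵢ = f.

0.29×

The tube moves the image plane from f to f + e, so dᵢ = 102 + 30 = 132 mm. Focus is achieved when 1/f = 1/dₒ + 1/dᵢ, giving dₒ = 1/(1/f − 1/(f+e)).
Magnification m = dᵢ/dₒ = (f+e)·(1/f − 1/(f+e)) = e/f = 30/102 ≈ 0.2941.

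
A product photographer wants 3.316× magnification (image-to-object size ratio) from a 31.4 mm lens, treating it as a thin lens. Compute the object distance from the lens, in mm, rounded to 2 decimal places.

With m = dᵢ/dₒ and 1/f = 1/dₒ + 1/dᵢ, substituting dᵢ = m·dₒ gives 1/f = (1 + 1/m)/dₒ, hence dₒ = f·(1 + 1/m).
dₒ = 31.4 × (1 + 1/3.316) = 31.4 × 1.30157 ≈ 40.869 mm.

40.87 mm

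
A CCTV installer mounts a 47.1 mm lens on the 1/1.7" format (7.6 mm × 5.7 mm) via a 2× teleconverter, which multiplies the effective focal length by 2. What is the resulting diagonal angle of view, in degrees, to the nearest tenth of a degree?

5.8°

Effective focal length f = 47.1 × 2 = 94.2 mm.
Sensor diagonal = √(7.6² + 5.7²) = √90.2500 ≈ 9.5000 mm.
α = 2·arctan(9.500 / (2 × 94.2)) = 2·arctan(0.05042) ≈ 5.7733°.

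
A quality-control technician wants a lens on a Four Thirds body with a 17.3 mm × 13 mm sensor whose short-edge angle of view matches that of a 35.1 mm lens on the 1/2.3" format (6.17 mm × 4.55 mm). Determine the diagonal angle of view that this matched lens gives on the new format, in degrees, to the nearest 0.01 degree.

Equal short-edge AOV ⇒ f₂ = f₁ · 13/4.55 = 35.1 × 2.85714 ≈ 100.2857 mm.
Sensor diagonal = √(17.3² + 13²) = √468.2900 ≈ 21.6400 mm.
Diagonal AOV on the new format = 2·arctan(21.6400 / (2 × 100.2857)) = 2·arctan(0.10789) ≈ 12.3158°.

12.32°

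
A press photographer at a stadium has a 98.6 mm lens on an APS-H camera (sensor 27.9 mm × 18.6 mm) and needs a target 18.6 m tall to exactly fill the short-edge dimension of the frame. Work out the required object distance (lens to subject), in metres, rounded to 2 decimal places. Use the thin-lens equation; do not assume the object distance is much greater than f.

W: 18.6 m = 18600 mm.
Magnification m = h/W = dᵢ/dₒ; combined with 1/f = 1/dₒ + 1/dᵢ this gives dₒ = f·(1 + W/h).
dₒ = 98.6 mm × (1 + 18600/18.6) = 98.6 × 1001.0000 ≈ 98698.600 mm = 98.6986 m.

98.70 m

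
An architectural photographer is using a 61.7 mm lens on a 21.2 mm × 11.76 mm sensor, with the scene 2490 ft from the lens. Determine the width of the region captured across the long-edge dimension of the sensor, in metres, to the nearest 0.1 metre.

260.8 m

dₒ: 2490 ft × 304.8 mm/ft = 758951.98 mm.
Similar triangles through the lens centre give W/dₒ = w/dᵢ; with 1/f = 1/dₒ + 1/dᵢ this gives W = w·(dₒ − f)/f.
W = 21.2 mm × (758952 − 61.7) / 61.7 = 21.2 × 12299.6803 ≈ 260753.223 mm = 260.753 m.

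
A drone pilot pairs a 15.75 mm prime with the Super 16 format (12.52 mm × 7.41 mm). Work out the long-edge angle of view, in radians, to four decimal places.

0.7566 rad

Angle of view α = 2·arctan(w/2f) with w = 12.52 mm and f = 15.75 mm.
w/2f = 0.39746; arctan(0.39746) ≈ 0.3783 rad, so α ≈ 0.7566 rad.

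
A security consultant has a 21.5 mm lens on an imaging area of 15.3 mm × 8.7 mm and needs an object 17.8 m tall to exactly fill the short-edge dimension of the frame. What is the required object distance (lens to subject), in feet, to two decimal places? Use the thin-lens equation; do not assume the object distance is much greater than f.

144.39 ft

W: 17.8 m = 17800 mm.
Magnification m = h/W = dᵢ/dₒ; combined with 1/f = 1/dₒ + 1/dᵢ this gives dₒ = f·(1 + W/h).
dₒ = 21.5 mm × (1 + 17800/8.7) = 21.5 × 2046.9770 ≈ 44010.006 mm = 44010.006/304.8 ft = 144.39 ft.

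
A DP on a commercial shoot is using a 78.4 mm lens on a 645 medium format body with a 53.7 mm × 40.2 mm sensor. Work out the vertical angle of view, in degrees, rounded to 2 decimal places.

28.76°

Angle of view α = 2·arctan(h/2f) with h = 40.2 mm and f = 78.4 mm.
h/2f = 0.25638; arctan(0.25638) ≈ 14.3796°, so α ≈ 28.7593°.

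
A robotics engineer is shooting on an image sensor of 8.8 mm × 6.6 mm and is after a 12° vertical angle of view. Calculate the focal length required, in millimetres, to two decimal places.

From α = 2·arctan(h/2f) we get f = h / (2·tan(α/2)).
With h = 6.6 mm and α/2 = 6°, tan(α/2) ≈ 0.10510, so f ≈ 6.6 / 0.21021 ≈ 31.3974 mm.

31.40 mm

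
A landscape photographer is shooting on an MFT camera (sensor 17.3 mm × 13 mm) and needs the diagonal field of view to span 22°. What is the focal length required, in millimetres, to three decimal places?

Sensor diagonal = √(17.3² + 13²) = √468.2900 ≈ 21.6400 mm.
From α = 2·arctan(d/2f) we get f = d / (2·tan(α/2)).
With d = 21.6400 mm and α/2 = 11°, tan(α/2) ≈ 0.19438, so f ≈ 21.6400 / 0.38876 ≈ 55.6641 mm.

55.664 mm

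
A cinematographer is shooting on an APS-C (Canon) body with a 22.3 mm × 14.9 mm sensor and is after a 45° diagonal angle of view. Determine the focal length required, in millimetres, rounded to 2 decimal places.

32.37 mm

Sensor diagonal = √(22.3² + 14.9²) = √719.3000 ≈ 26.8198 mm.
From α = 2·arctan(d/2f) we get f = d / (2·tan(α/2)).
With d = 26.8198 mm and α/2 = 22.5°, tan(α/2) ≈ 0.41421, so f ≈ 26.8198 / 0.82843 ≈ 32.3743 mm.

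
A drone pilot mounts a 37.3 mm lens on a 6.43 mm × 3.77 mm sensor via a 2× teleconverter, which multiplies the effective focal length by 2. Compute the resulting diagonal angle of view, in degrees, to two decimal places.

5.72°

Effective focal length f = 37.3 × 2 = 74.6 mm.
Sensor diagonal = √(6.43² + 3.77²) = √55.5578 ≈ 7.4537 mm.
α = 2·arctan(7.454 / (2 × 74.6)) = 2·arctan(0.04996) ≈ 5.7200°.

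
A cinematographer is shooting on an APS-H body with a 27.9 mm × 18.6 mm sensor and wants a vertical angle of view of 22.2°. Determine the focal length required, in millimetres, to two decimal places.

47.40 mm

From α = 2·arctan(h/2f) we get f = h / (2·tan(α/2)).
With h = 18.6 mm and α/2 = 11.1°, tan(α/2) ≈ 0.19619, so f ≈ 18.6 / 0.39238 ≈ 47.4025 mm.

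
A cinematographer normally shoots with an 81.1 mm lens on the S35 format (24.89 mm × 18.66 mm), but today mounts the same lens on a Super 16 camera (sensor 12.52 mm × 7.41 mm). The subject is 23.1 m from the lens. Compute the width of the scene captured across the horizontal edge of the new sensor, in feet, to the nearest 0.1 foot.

11.7 ft

The focal length stays 81.1 mm; the relevant sensor dimension is now w = 12.52 mm. Object distance dₒ = 23.1 m = 23100 mm.
Thin-lens field width W = w·(dₒ − f)/f = 12.52 × (23100 − 81.1)/81.1 ≈ 3553.596 mm = 3553.596/304.8 ft = 11.6588 ft.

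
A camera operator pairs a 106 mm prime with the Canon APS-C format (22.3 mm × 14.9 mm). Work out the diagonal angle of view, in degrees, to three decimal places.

Sensor diagonal = √(22.3² + 14.9²) = √719.3000 ≈ 26.8198 mm.
Angle of view α = 2·arctan(d/2f) with d = 26.8198 mm and f = 106 mm.
d/2f = 0.12651; arctan(0.12651) ≈ 7.2101°, so α ≈ 14.4202°.

14.420°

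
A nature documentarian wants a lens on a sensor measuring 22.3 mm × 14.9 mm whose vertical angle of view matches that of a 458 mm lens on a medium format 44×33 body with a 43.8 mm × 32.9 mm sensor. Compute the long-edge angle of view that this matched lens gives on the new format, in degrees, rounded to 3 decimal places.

Equal vertical AOV ⇒ f₂ = f₁ · 14.9/32.9 = 458 × 0.45289 ≈ 207.4225 mm.
Long-edge AOV on the new format = 2·arctan(22.3 / (2 × 207.4225)) = 2·arctan(0.05376) ≈ 6.1539°.

6.154°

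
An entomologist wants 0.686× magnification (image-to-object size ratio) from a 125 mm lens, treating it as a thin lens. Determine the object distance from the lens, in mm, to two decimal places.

307.22 mm

With m = dᵢ/dₒ and 1/f = 1/dₒ + 1/dᵢ, substituting dᵢ = m·dₒ gives 1/f = (1 + 1/m)/dₒ, hence dₒ = f·(1 + 1/m).
dₒ = 125 × (1 + 1/0.686) = 125 × 2.45773 ≈ 307.216 mm.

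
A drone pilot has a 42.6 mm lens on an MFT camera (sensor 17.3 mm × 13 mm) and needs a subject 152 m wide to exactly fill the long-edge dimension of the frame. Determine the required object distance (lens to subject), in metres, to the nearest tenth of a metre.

W: 152 m = 152000 mm.
Magnification m = w/W = dᵢ/dₒ; combined with 1/f = 1/dₒ + 1/dᵢ this gives dₒ = f·(1 + W/w).
dₒ = 42.6 mm × (1 + 152000/17.3) = 42.6 × 8787.1272 ≈ 374331.617 mm = 374.332 m.

374.3 m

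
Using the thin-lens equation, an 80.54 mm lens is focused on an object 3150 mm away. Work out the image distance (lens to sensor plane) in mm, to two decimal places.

1/dᵢ = 1/f − 1/dₒ = 1/80.54 − 1/3150 = 0.0120987 mm⁻¹.
dᵢ = 1/0.0120987 ≈ 82.6533 mm.

82.65 mm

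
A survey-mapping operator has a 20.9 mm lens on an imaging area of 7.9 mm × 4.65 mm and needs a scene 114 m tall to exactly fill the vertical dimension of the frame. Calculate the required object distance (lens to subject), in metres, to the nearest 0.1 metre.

512.4 m

W: 114 m = 114000 mm.
Magnification m = h/W = dᵢ/dₒ; combined with 1/f = 1/dₒ + 1/dᵢ this gives dₒ = f·(1 + W/h).
dₒ = 20.9 mm × (1 + 114000/4.65) = 20.9 × 24517.1290 ≈ 512407.997 mm = 512.408 m.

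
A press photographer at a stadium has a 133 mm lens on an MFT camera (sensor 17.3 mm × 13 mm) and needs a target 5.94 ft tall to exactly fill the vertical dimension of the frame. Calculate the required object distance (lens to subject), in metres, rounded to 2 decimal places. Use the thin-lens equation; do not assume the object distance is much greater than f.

W: 5.94 ft × 304.8 mm/ft = 1810.51 mm.
Magnification m = h/W = dᵢ/dₒ; combined with 1/f = 1/dₒ + 1/dᵢ this gives dₒ = f·(1 + W/h).
dₒ = 133 mm × (1 + 1810.51/13) = 133 × 140.2701 ≈ 18655.930 mm = 18.6559 m.

18.66 m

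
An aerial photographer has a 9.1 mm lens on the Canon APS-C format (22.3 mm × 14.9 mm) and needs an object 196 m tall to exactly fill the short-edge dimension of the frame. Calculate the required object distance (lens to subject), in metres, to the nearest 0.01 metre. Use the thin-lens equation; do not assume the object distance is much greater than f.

119.71 m

W: 196 m = 196000 mm.
Magnification m = h/W = dᵢ/dₒ; combined with 1/f = 1/dₒ + 1/dᵢ this gives dₒ = f·(1 + W/h).
dₒ = 9.1 mm × (1 + 196000/14.9) = 9.1 × 13155.3624 ≈ 119713.798 mm = 119.714 m.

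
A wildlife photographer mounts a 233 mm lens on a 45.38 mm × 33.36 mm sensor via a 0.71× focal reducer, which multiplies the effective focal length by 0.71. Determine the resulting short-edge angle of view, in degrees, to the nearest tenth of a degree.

Effective focal length f = 233 × 0.71 = 165.43 mm.
α = 2·arctan(33.36 / (2 × 165.43)) = 2·arctan(0.10083) ≈ 11.5151°.

11.5°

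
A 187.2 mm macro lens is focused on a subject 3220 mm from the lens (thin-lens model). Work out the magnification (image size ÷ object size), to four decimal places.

0.0617×

Thin lens: 1/f = 1/dₒ + 1/dᵢ → 1/dᵢ = 1/187.2 − 1/3220 = 0.0050313 mm⁻¹, so dᵢ ≈ 198.7549 mm.
Magnification m = dᵢ/dₒ = 198.7549/3220 ≈ 0.06173.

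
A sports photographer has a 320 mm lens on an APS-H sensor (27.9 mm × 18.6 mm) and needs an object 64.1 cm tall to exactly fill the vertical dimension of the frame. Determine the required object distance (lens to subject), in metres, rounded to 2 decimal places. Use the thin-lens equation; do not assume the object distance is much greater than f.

W: 64.1 cm = 641 mm.
Magnification m = h/W = dᵢ/dₒ; combined with 1/f = 1/dₒ + 1/dᵢ this gives dₒ = f·(1 + W/h).
dₒ = 320 mm × (1 + 641/18.6) = 320 × 35.4624 ≈ 11347.957 mm = 11.348 m.

11.35 m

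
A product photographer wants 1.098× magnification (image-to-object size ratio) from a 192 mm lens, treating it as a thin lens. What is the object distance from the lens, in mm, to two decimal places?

With m = dᵢ/dₒ and 1/f = 1/dₒ + 1/dᵢ, substituting dᵢ = m·dₒ gives 1/f = (1 + 1/m)/dₒ, hence dₒ = f·(1 + 1/m).
dₒ = 192 × (1 + 1/1.098) = 192 × 1.91075 ≈ 366.863 mm.

366.86 mm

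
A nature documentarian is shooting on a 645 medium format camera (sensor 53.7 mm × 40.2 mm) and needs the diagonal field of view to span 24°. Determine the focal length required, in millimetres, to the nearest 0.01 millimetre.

157.79 mm

Sensor diagonal = √(53.7² + 40.2²) = √4499.7300 ≈ 67.0800 mm.
From α = 2·arctan(d/2f) we get f = d / (2·tan(α/2)).
With d = 67.0800 mm and α/2 = 12°, tan(α/2) ≈ 0.21256, so f ≈ 67.0800 / 0.42511 ≈ 157.7934 mm.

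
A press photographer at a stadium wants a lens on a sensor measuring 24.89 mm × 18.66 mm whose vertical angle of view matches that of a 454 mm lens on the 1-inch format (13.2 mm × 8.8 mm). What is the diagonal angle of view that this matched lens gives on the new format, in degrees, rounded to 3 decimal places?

Equal vertical AOV ⇒ f₂ = f₁ · 18.66/8.8 = 454 × 2.12045 ≈ 962.6864 mm.
Sensor diagonal = √(24.89² + 18.66²) = √967.7077 ≈ 31.1080 mm.
Diagonal AOV on the new format = 2·arctan(31.1080 / (2 × 962.6864)) = 2·arctan(0.01616) ≈ 1.8513°.

1.851°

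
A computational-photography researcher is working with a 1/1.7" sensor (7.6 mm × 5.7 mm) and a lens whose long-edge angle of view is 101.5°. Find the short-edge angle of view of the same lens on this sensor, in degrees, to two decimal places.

85.10°

From the long-edge AOV: f = 7.6 / (2·tan(50.75°)) = 7.6 / 2.44788 ≈ 3.1047 mm.
Short-edge AOV = 2·arctan(5.7 / (2 × 3.1047)) = 2·arctan(0.91795) ≈ 85.1010°.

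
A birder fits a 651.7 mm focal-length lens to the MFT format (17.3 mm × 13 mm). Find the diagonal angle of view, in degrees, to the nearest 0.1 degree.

Sensor diagonal = √(17.3² + 13²) = √468.2900 ≈ 21.6400 mm.
Angle of view α = 2·arctan(d/2f) with d = 21.6400 mm and f = 651.7 mm.
d/2f = 0.01660; arctan(0.01660) ≈ 0.9512°, so α ≈ 1.9024°.

1.9°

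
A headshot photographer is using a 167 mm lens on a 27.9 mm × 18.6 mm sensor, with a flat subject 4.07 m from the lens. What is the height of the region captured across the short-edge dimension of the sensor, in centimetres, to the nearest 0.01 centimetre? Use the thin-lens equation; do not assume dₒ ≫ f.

43.47 cm

dₒ: 4.07 m = 4070 mm.
Similar triangles through the lens centre give W/dₒ = h/dᵢ; with 1/f = 1/dₒ + 1/dᵢ this gives W = h·(dₒ − f)/f.
W = 18.6 mm × (4070 − 167) / 167 = 18.6 × 23.3713 ≈ 434.705 mm = 43.4705 cm.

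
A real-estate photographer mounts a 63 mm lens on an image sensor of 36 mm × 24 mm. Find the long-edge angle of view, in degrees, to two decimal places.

Angle of view α = 2·arctan(w/2f) with w = 36 mm and f = 63 mm.
w/2f = 0.28571; arctan(0.28571) ≈ 15.9454°, so α ≈ 31.8908°.

31.89°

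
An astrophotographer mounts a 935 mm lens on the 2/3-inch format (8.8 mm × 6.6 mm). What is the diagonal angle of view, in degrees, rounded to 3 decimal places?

Sensor diagonal = √(8.8² + 6.6²) = √121.0000 ≈ 11.0000 mm.
Angle of view α = 2·arctan(d/2f) with d = 11.0000 mm and f = 935 mm.
d/2f = 0.00588; arctan(0.00588) ≈ 0.3370°, so α ≈ 0.6741°.

0.674°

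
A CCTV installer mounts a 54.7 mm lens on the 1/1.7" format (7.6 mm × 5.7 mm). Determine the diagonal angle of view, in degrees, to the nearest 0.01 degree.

Sensor diagonal = √(7.6² + 5.7²) = √90.2500 ≈ 9.5000 mm.
Angle of view α = 2·arctan(d/2f) with d = 9.5000 mm and f = 54.7 mm.
d/2f = 0.08684; arctan(0.08684) ≈ 4.9630°, so α ≈ 9.9259°.

9.93°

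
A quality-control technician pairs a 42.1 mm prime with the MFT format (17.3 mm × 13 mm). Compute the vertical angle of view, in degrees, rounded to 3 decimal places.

17.554°

Angle of view α = 2·arctan(h/2f) with h = 13 mm and f = 42.1 mm.
h/2f = 0.15439; arctan(0.15439) ≈ 8.7768°, so α ≈ 17.5537°.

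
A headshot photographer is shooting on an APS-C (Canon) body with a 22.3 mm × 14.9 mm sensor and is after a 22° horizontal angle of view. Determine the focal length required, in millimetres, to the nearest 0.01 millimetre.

57.36 mm

From α = 2·arctan(w/2f) we get f = w / (2·tan(α/2)).
With w = 22.3 mm and α/2 = 11°, tan(α/2) ≈ 0.19438, so f ≈ 22.3 / 0.38876 ≈ 57.3618 mm.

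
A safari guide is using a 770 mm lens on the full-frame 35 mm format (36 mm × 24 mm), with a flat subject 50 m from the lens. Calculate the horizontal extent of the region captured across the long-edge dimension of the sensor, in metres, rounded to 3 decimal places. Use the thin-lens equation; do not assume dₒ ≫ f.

2.302 m

dₒ: 50 m = 50000 mm.
Similar triangles through the lens centre give W/dₒ = w/dᵢ; with 1/f = 1/dₒ + 1/dᵢ this gives W = w·(dₒ − f)/f.
W = 36 mm × (50000 − 770) / 770 = 36 × 63.9351 ≈ 2301.662 mm = 2.30166 m.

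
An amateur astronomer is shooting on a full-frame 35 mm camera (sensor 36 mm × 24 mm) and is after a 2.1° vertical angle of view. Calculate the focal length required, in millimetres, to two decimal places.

654.74 mm

From α = 2·arctan(h/2f) we get f = h / (2·tan(α/2)).
With h = 24 mm and α/2 = 1.05°, tan(α/2) ≈ 0.01833, so f ≈ 24 / 0.03666 ≈ 654.7356 mm.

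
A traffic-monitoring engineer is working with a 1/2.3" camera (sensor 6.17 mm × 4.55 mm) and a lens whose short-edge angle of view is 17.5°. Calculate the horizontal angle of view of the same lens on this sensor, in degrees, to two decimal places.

From the short-edge AOV: f = 4.55 / (2·tan(8.75°)) = 4.55 / 0.30783 ≈ 14.7809 mm.
Horizontal AOV = 2·arctan(6.17 / (2 × 14.7809)) = 2·arctan(0.20872) ≈ 23.5785°.

23.58°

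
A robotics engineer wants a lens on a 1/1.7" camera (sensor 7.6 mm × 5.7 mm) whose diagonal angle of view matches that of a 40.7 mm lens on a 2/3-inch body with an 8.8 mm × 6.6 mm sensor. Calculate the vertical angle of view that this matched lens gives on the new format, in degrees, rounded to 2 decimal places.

9.27°

Sensor diagonal = √(8.8² + 6.6²) = √121.0000 ≈ 11.0000 mm.
Sensor diagonal = √(7.6² + 5.7²) = √90.2500 ≈ 9.5000 mm.
Equal diagonal AOV ⇒ f₂ = f₁ · 9.5000/11.0000 = 40.7 × 0.86364 ≈ 35.1500 mm.
Vertical AOV on the new format = 2·arctan(5.7 / (2 × 35.1500)) = 2·arctan(0.08108) ≈ 9.2709°.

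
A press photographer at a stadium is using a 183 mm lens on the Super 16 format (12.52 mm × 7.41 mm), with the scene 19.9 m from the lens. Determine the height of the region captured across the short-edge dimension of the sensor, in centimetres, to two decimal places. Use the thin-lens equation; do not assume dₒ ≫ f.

dₒ: 19.9 m = 19900 mm.
Similar triangles through the lens centre give W/dₒ = h/dᵢ; with 1/f = 1/dₒ + 1/dᵢ this gives W = h·(dₒ − f)/f.
W = 7.41 mm × (19900 − 183) / 183 = 7.41 × 107.7432 ≈ 798.377 mm = 79.8377 cm.

79.84 cm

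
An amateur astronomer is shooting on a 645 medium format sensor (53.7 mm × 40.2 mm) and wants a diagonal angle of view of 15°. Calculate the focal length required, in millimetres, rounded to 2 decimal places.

Sensor diagonal = √(53.7² + 40.2²) = √4499.7300 ≈ 67.0800 mm.
From α = 2·arctan(d/2f) we get f = d / (2·tan(α/2)).
With d = 67.0800 mm and α/2 = 7.5°, tan(α/2) ≈ 0.13165, so f ≈ 67.0800 / 0.26330 ≈ 254.7617 mm.

254.76 mm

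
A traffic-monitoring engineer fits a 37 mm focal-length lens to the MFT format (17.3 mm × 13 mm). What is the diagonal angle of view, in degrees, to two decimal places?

32.60°

Sensor diagonal = √(17.3² + 13²) = √468.2900 ≈ 21.6400 mm.
Angle of view α = 2·arctan(d/2f) with d = 21.6400 mm and f = 37 mm.
d/2f = 0.29243; arctan(0.29243) ≈ 16.3006°, so α ≈ 32.6013°.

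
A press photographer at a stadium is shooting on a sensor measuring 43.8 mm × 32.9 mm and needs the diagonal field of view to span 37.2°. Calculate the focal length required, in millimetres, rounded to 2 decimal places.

Sensor diagonal = √(43.8² + 32.9²) = √3000.8500 ≈ 54.7800 mm.
From α = 2·arctan(d/2f) we get f = d / (2·tan(α/2)).
With d = 54.7800 mm and α/2 = 18.6°, tan(α/2) ≈ 0.33654, so f ≈ 54.7800 / 0.67307 ≈ 81.3878 mm.

81.39 mm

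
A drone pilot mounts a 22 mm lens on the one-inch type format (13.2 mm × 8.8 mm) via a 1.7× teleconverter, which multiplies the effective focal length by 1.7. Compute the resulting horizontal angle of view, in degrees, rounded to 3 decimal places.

20.016°

Effective focal length f = 22 × 1.7 = 37.4 mm.
α = 2·arctan(13.2 / (2 × 37.4)) = 2·arctan(0.17647) ≈ 20.0160°.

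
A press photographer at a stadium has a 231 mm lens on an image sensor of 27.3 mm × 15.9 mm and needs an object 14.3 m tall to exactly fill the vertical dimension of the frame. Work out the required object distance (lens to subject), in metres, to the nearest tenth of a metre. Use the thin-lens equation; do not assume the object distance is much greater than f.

W: 14.3 m = 14300 mm.
Magnification m = h/W = dᵢ/dₒ; combined with 1/f = 1/dₒ + 1/dᵢ this gives dₒ = f·(1 + W/h).
dₒ = 231 mm × (1 + 14300/15.9) = 231 × 900.3711 ≈ 207985.717 mm = 207.986 m.

208.0 m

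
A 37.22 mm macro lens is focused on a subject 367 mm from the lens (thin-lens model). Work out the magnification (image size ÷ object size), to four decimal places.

0.1129×

Thin lens: 1/f = 1/dₒ + 1/dᵢ → 1/dᵢ = 1/37.22 − 1/367 = 0.0241425 mm⁻¹, so dᵢ ≈ 41.4208 mm.
Magnification m = dᵢ/dₒ = 41.4208/367 ≈ 0.11286.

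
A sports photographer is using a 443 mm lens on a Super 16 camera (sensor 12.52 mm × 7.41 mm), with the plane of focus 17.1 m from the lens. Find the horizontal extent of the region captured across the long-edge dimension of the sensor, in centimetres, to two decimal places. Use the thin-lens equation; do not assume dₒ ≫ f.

47.08 cm

dₒ: 17.1 m = 17100 mm.
Similar triangles through the lens centre give W/dₒ = w/dᵢ; with 1/f = 1/dₒ + 1/dᵢ this gives W = w·(dₒ − f)/f.
W = 12.52 mm × (17100 − 443) / 443 = 12.52 × 37.6005 ≈ 470.758 mm = 47.0758 cm.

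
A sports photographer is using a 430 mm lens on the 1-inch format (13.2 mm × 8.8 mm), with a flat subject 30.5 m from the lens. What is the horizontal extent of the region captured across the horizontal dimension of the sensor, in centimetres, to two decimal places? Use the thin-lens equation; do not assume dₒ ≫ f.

92.31 cm

dₒ: 30.5 m = 30500 mm.
Similar triangles through the lens centre give W/dₒ = w/dᵢ; with 1/f = 1/dₒ + 1/dᵢ this gives W = w·(dₒ − f)/f.
W = 13.2 mm × (30500 − 430) / 430 = 13.2 × 69.9302 ≈ 923.079 mm = 92.3079 cm.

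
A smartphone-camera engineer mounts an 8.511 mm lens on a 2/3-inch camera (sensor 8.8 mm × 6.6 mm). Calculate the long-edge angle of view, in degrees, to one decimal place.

54.7°

Angle of view α = 2·arctan(w/2f) with w = 8.8 mm and f = 8.511 mm.
w/2f = 0.51698; arctan(0.51698) ≈ 27.3380°, so α ≈ 54.6759°.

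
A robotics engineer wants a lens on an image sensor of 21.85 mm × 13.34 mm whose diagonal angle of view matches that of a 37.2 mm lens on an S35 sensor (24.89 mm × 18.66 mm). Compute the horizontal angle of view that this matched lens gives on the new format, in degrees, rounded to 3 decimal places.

Sensor diagonal = √(24.89² + 18.66²) = √967.7077 ≈ 31.1080 mm.
Sensor diagonal = √(21.85² + 13.34²) = √655.3781 ≈ 25.6004 mm.
Equal diagonal AOV ⇒ f₂ = f₁ · 25.6004/31.1080 = 37.2 × 0.82295 ≈ 30.6138 mm.
Horizontal AOV on the new format = 2·arctan(21.85 / (2 × 30.6138)) = 2·arctan(0.35687) ≈ 39.2795°.

39.279°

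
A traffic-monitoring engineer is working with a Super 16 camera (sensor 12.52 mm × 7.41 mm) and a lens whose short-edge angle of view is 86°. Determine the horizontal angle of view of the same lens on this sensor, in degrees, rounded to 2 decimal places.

115.19°

From the short-edge AOV: f = 7.41 / (2·tan(43°)) = 7.41 / 1.86503 ≈ 3.9731 mm.
Horizontal AOV = 2·arctan(12.52 / (2 × 3.9731)) = 2·arctan(1.57559) ≈ 115.1947°.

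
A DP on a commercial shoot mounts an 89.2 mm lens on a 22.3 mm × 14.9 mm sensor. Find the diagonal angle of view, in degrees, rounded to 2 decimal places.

17.10°

Sensor diagonal = √(22.3² + 14.9²) = √719.3000 ≈ 26.8198 mm.
Angle of view α = 2·arctan(d/2f) with d = 26.8198 mm and f = 89.2 mm.
d/2f = 0.15034; arctan(0.15034) ≈ 8.5495°, so α ≈ 17.0991°.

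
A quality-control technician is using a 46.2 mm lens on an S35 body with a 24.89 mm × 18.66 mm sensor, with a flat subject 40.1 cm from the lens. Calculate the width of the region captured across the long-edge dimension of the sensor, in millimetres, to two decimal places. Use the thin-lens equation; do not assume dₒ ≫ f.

191.15 mm

dₒ: 40.1 cm = 401 mm.
Similar triangles through the lens centre give W/dₒ = w/dᵢ; with 1/f = 1/dₒ + 1/dᵢ this gives W = w·(dₒ − f)/f.
W = 24.89 mm × (401 − 46.2) / 46.2 = 24.89 × 7.6797 ≈ 191.147 mm.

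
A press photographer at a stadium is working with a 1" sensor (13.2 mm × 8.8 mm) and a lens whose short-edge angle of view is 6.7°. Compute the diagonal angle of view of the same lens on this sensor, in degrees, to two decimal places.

From the short-edge AOV: f = 8.8 / (2·tan(3.35°)) = 8.8 / 0.11707 ≈ 75.1684 mm.
Sensor diagonal = √(13.2² + 8.8²) = √251.6800 ≈ 15.8644 mm.
Diagonal AOV = 2·arctan(15.8644 / (2 × 75.1684)) = 2·arctan(0.10553) ≈ 12.0478°.

12.05°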